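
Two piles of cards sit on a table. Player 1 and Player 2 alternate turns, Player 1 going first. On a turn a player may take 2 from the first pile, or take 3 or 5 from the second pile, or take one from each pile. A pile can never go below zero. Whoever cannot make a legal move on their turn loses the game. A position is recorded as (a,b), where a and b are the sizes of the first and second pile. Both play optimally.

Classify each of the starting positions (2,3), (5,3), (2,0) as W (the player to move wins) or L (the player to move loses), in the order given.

(2,3): L, (5,3): W, (2,0): W

Label each position W (a win for the player to move) or L (a loss). A position with no legal move is L; any other position is W exactly when some move reaches an L, and L when every move reaches a W.
No move ever increases a pile, so every position that can arise here has a ≤ 5 and b ≤ 3; it is enough to label the cells with 0 ≤ a ≤ 5 and 0 ≤ b ≤ 3.
Every move lowers a or b (never raises either), so fill the grid row by row in increasing a, and left to right within a row: each cell's successors are then already labelled.
      b=0  b=1  b=2  b=3
a=0:    L    L    L    W
a=1:    L    W    W    W
a=2:    W    W    W    L
a=3:    W    L    L    L
a=4:    L    L    W    W
a=5:    L    W    W    W
Cells with no legal move (terminal, hence L): (0,0), (0,1), (0,2), (1,0).
The remaining L cells, each justified by listing all of its moves:
(2,3): moves to (0,3)(W), (2,0)(W), (1,2)(W); every one is W ⇒ L
(3,1): moves to (1,1)(W), (2,0)(W); every one is W ⇒ L
(3,2): moves to (1,2)(W), (2,1)(W); every one is W ⇒ L
(3,3): moves to (1,3)(W), (3,0)(W), (2,2)(W); every one is W ⇒ L
(4,0): the only move is to (2,0)(W), a W ⇒ L
(4,1): moves to (2,1)(W), (3,0)(W); every one is W ⇒ L
(5,0): the only move is to (3,0)(W), a W ⇒ L
Every other cell has at least one move into one of the L cells above, so it is W.
(2,3): one of the L cells justified above, so L
(5,3): the move to (3,3) reaches an L cell, so W
(2,0): the move to (0,0) reaches an L cell, so W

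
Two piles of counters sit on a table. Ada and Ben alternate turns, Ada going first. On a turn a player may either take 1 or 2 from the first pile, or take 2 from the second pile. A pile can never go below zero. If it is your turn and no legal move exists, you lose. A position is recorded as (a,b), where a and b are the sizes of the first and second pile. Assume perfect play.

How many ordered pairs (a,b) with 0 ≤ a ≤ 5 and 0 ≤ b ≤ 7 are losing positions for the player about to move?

16

Classify positions by backward induction: terminal positions (no move available) are L. From any other position, the mover wins iff some move reaches an L.
Every move lowers a or b (never raises either), so fill the grid row by row in increasing a, and left to right within a row: each cell's successors are then already labelled.
      b=0  b=1  b=2  b=3  b=4  b=5  b=6  b=7
a=0:    L    L    W    W    L    L    W    W
a=1:    W    W    L    L    W    W    L    L
a=2:    W    W    W    W    W    W    W    W
a=3:    L    L    W    W    L    L    W    W
a=4:    W    W    L    L    W    W    L    L
a=5:    W    W    W    W    W    W    W    W
Cells with no legal move (terminal, hence L): (0,0), (0,1).
The remaining L cells, each justified by listing all of its moves:
(0,4): only reaches (0,2)(W), which is W → L
(0,5): only reaches (0,3)(W), which is W → L
(1,2): only reaches (0,2)(W), (1,0)(W), all W → L
(1,3): only reaches (0,3)(W), (1,1)(W), all W → L
(1,6): only reaches (0,6)(W), (1,4)(W), all W → L
(1,7): only reaches (0,7)(W), (1,5)(W), all W → L
(3,0): only reaches (2,0)(W), (1,0)(W), all W → L
(3,1): only reaches (2,1)(W), (1,1)(W), all W → L
(3,4): only reaches (2,4)(W), (1,4)(W), (3,2)(W), all W → L
(3,5): only reaches (2,5)(W), (1,5)(W), (3,3)(W), all W → L
(4,2): only reaches (3,2)(W), (2,2)(W), (4,0)(W), all W → L
(4,3): only reaches (3,3)(W), (2,3)(W), (4,1)(W), all W → L
(4,6): only reaches (3,6)(W), (2,6)(W), (4,4)(W), all W → L
(4,7): only reaches (3,7)(W), (2,7)(W), (4,5)(W), all W → L
Every other cell has at least one move into one of the L cells above, so it is W.
L cells per row: a=0: 4, a=1: 4, a=2: 0, a=3: 4, a=4: 4, a=5: 0; total 16.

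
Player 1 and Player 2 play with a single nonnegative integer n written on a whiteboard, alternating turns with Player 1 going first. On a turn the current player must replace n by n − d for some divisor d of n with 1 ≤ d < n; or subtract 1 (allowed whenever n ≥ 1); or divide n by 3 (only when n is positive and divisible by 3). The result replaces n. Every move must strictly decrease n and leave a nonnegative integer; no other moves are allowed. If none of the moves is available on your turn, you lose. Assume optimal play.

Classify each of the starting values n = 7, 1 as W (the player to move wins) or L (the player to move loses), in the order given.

7: L, 1: W

Use the standard recursion: the mover loses at a terminal position; elsewhere, the mover wins exactly when some move hands the opponent an L position.
n=0: no move → L
n=1: W (go to 0, an L position)
n=2: L (sole option 1(W) is W)
n=3: W (go to 2, an L position)
n=4: W (go to 2, an L position)
n=5: L (sole option 4(W) is W)
n=6: W (go to 2, an L position)
n=7: L (sole option 6(W) is W)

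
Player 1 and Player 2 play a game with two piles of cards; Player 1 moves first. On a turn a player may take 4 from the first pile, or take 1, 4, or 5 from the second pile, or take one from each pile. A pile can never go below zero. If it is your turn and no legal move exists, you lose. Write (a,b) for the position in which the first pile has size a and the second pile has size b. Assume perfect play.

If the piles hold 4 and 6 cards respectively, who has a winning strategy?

Player 2 wins.

Positions with no move are L. A position that does have a move is losing for the player to move precisely when every available move leads to a winning position for the opponent. Fill in the labels:
No move ever increases a pile, so every position that can arise here has a ≤ 4 and b ≤ 6; it is enough to label the cells with 0 ≤ a ≤ 4 and 0 ≤ b ≤ 6.
Every move lowers a or b (never raises either), so fill the grid row by row in increasing a, and left to right within a row: each cell's successors are then already labelled.
      b=0  b=1  b=2  b=3  b=4  b=5  b=6
a=0:    L    W    L    W    W    W    W
a=1:    L    W    L    W    W    W    W
a=2:    L    W    L    W    W    W    W
a=3:    L    W    L    W    W    W    W
a=4:    W    W    W    W    L    W    L
Cells with no legal move (terminal, hence L): (0,0), (1,0), (2,0), (3,0).
The remaining L cells, each justified by listing all of its moves:
(0,2): L (sole option (0,1)(W) is W)
(1,2): L (options (1,1)(W), (0,1)(W) are all W)
(2,2): L (options (2,1)(W), (1,1)(W) are all W)
(3,2): L (options (3,1)(W), (2,1)(W) are all W)
(4,4): L (options (0,4)(W), (4,3)(W), (4,0)(W), (3,3)(W) are all W)
(4,6): L (options (0,6)(W), (4,5)(W), (4,2)(W), (4,1)(W), (3,5)(W) are all W)
Every other cell has at least one move into one of the L cells above, so it is W.
Every move from (4,6) reaches a W position, so the mover loses.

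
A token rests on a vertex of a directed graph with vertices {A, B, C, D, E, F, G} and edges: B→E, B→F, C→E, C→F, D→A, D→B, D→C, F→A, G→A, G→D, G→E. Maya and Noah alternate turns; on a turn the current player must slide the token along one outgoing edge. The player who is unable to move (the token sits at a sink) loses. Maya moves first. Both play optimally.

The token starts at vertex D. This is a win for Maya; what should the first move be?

Work bottom-up. With no move the player to move loses. Otherwise the position is W if at least one move leads to an L position for the opponent, and L if every move leads to a W.
Every edge goes from a vertex to one that appears earlier in the order A, E, F, B, C, D, G, so processing vertices in that order labels each vertex after all of its successors.
A: no outgoing edge → L
E: no outgoing edge → L
F: can move to A, which is L ⇒ W
B: can move to E, which is L ⇒ W
C: can move to E, which is L ⇒ W
D: can move to A, which is L ⇒ W
G: can move to E, which is L ⇒ W
From D, the L positions reachable in one move are: A.

Move to A.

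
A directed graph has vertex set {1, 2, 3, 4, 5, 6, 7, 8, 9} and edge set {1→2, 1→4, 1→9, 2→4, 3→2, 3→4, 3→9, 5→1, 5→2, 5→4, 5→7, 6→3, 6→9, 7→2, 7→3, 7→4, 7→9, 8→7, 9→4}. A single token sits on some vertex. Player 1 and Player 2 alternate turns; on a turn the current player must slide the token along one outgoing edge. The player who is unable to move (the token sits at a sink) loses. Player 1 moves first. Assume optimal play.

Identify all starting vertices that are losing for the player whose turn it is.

4, 6, 8

Label each position W (a win for the player to move) or L (a loss). A position with no legal move is L; any other position is W exactly when some move reaches an L, and L when every move reaches a W.
Every edge goes from a vertex to one that appears earlier in the order 4, 2, 9, 1, 3, 7, 5, 6, 8, so processing vertices in that order labels each vertex after all of its successors.
4: no outgoing edge → L
2: →4(L), so W
9: →4(L), so W
1: →4(L), so W
3: →4(L), so W
7: →4(L), so W
5: →4(L), so W
6: →3(W), 9(W) — all W, so L
8: →7(W) only, which is W, so L
Reading off the rows marked L gives the requested list; there are 3 such vertices.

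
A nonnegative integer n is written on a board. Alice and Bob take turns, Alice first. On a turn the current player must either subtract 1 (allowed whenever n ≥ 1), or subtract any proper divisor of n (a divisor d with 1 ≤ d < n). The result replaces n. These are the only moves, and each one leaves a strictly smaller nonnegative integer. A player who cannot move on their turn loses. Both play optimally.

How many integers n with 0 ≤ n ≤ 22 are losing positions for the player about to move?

11

Classify positions by backward induction: terminal positions (no move available) are L. From any other position, the mover wins iff some move reaches an L.
n=0: no move → L
n=1: reaches L-position 0 → W
n=2: only reaches 1(W), which is W → L
n=3: reaches L-position 2 → W
n=4: reaches L-position 2 → W
n=5: only reaches 4(W), which is W → L
n=6: reaches L-position 5 → W
n=7: only reaches 6(W), which is W → L
n=8: reaches L-position 7 → W
n=9: only reaches 6(W), 8(W), all W → L
n=10: reaches L-position 5 → W
n=11: only reaches 10(W), which is W → L
n=12: reaches L-position 9 → W
n=13: only reaches 12(W), which is W → L
n=14: reaches L-position 7 → W
n=15: only reaches 10(W), 12(W), 14(W), all W → L
n=16: reaches L-position 15 → W
n=17: only reaches 16(W), which is W → L
n=18: reaches L-position 9 → W
n=19: only reaches 18(W), which is W → L
n=20: reaches L-position 15 → W
n=21: only reaches 14(W), 18(W), 20(W), all W → L
n=22: reaches L-position 11 → W
L entries with 0 ≤ n ≤ 22: n = 0, 2, 5, 7, 9, 11, 13, 15, 17, 19, 21; that makes 11.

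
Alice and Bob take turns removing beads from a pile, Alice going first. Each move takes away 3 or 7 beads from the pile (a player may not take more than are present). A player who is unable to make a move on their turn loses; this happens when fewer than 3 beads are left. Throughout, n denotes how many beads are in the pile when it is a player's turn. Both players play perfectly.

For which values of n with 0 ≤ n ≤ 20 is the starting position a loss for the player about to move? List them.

0, 1, 2, 6, 10, 11, 12, 16, 20

Use the standard recursion: the mover loses at a terminal position; elsewhere, the mover wins exactly when some move hands the opponent an L position.
n=0: no move → L
n=1: no move → L
n=2: no move → L
n=3: reaches L-position 0 → W
n=4: reaches L-position 1 → W
n=5: reaches L-position 2 → W
n=6: only reaches 3(W), which is W → L
n=7: reaches L-position 0 → W
n=8: reaches L-position 1 → W
n=9: reaches L-position 6 → W
n=10: only reaches 7(W), 3(W), all W → L
n=11: only reaches 8(W), 4(W), all W → L
n=12: only reaches 9(W), 5(W), all W → L
n=13: reaches L-position 10 → W
n=14: reaches L-position 11 → W
n=15: reaches L-position 12 → W
n=16: only reaches 13(W), 9(W), all W → L
n=17: reaches L-position 10 → W
n=18: reaches L-position 11 → W
n=19: reaches L-position 16 → W
n=20: only reaches 17(W), 13(W), all W → L
The losing starting values of n are exactly the entries labelled L in this table (9 of them).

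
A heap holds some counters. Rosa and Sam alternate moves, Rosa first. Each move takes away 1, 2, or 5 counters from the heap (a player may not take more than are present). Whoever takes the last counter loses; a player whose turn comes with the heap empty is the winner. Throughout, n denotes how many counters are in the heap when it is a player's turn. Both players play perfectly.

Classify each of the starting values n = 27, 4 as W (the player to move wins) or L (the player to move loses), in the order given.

Positions with no move are W. A position that does have a move is losing for the player to move precisely when every available move leads to a winning position for the opponent. Fill in the labels:
n=0: no move; the opponent has just taken the last counter and therefore loses → W
n=1: the only move is to 0(W), a W ⇒ L
n=2: can move to 1, which is L ⇒ W
n=3: can move to 1, which is L ⇒ W
n=4: moves to 3(W), 2(W); every one is W ⇒ L
n=5: can move to 4, which is L ⇒ W
n=6: can move to 4, which is L ⇒ W
n=7: moves to 6(W), 5(W), 2(W); every one is W ⇒ L
n=8: can move to 7, which is L ⇒ W
n=9: can move to 7, which is L ⇒ W
n=10: moves to 9(W), 8(W), 5(W); every one is W ⇒ L
n=11: can move to 10, which is L ⇒ W
n=12: can move to 10, which is L ⇒ W
n=13: moves to 12(W), 11(W), 8(W); every one is W ⇒ L
n=14: can move to 13, which is L ⇒ W
n=15: can move to 13, which is L ⇒ W
n=16: moves to 15(W), 14(W), 11(W); every one is W ⇒ L
n=17: can move to 16, which is L ⇒ W
n=18: can move to 16, which is L ⇒ W
n=19: moves to 18(W), 17(W), 14(W); every one is W ⇒ L
n=20: can move to 19, which is L ⇒ W
n=21: can move to 19, which is L ⇒ W
n=22: moves to 21(W), 20(W), 17(W); every one is W ⇒ L
n=23: can move to 22, which is L ⇒ W
n=24: can move to 22, which is L ⇒ W
n=25: moves to 24(W), 23(W), 20(W); every one is W ⇒ L
n=26: can move to 25, which is L ⇒ W
n=27: can move to 25, which is L ⇒ W

27: W, 4: L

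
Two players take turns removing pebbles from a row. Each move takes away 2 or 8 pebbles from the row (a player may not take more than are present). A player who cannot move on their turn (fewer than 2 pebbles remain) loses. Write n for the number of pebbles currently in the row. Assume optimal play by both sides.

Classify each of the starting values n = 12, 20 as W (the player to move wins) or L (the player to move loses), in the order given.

Use the standard recursion: the mover loses at a terminal position; elsewhere, the mover wins exactly when some move hands the opponent an L position.
n=0: no move → L
n=1: no move → L
n=2: →0(L), so W
n=3: →1(L), so W
n=4: →2(W) only, which is W, so L
n=5: →3(W) only, which is W, so L
n=6: →4(L), so W
n=7: →5(L), so W
n=8: →0(L), so W
n=9: →1(L), so W
n=10: →8(W), 2(W) — all W, so L
n=11: →9(W), 3(W) — all W, so L
n=12: →10(L), so W
n=13: →11(L), so W
n=14: →12(W), 6(W) — all W, so L
n=15: →13(W), 7(W) — all W, so L
n=16: →14(L), so W
n=17: →15(L), so W
n=18: →10(L), so W
n=19: →11(L), so W
n=20: →18(W), 12(W) — all W, so L

12: W, 20: L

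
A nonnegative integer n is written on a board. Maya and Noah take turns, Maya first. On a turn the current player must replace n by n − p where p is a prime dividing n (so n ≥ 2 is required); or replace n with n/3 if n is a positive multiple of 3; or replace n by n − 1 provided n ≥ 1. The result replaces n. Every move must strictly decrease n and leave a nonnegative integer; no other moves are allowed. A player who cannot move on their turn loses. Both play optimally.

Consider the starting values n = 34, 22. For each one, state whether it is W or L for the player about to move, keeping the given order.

34: W, 22: L

Compute win/loss labels from the base case upward. A position with no move is L. Any other position is W if it can reach an L in one move, else L.
n=0: no move → L
n=1: W (go to 0, an L position)
n=2: W (go to 0, an L position)
n=3: W (go to 0, an L position)
n=4: L (options 2(W), 3(W) are all W)
n=5: W (go to 0, an L position)
n=6: W (go to 4, an L position)
n=7: W (go to 0, an L position)
n=8: L (options 6(W), 7(W) are all W)
n=9: W (go to 8, an L position)
n=10: W (go to 8, an L position)
n=11: W (go to 0, an L position)
n=12: W (go to 4, an L position)
n=13: W (go to 0, an L position)
n=14: L (options 7(W), 12(W), 13(W) are all W)
n=15: W (go to 14, an L position)
n=16: W (go to 14, an L position)
n=17: W (go to 0, an L position)
n=18: L (options 6(W), 15(W), 16(W), 17(W) are all W)
n=19: W (go to 0, an L position)
n=20: W (go to 18, an L position)
n=21: W (go to 14, an L position)
n=22: L (options 11(W), 20(W), 21(W) are all W)
n=23: W (go to 0, an L position)
n=24: W (go to 8, an L position)
n=25: L (options 20(W), 24(W) are all W)
n=26: W (go to 25, an L position)
n=27: L (options 9(W), 24(W), 26(W) are all W)
n=28: W (go to 27, an L position)
n=29: W (go to 0, an L position)
n=30: W (go to 25, an L position)
n=31: W (go to 0, an L position)
n=32: L (options 30(W), 31(W) are all W)
n=33: W (go to 22, an L position)
n=34: W (go to 32, an L position)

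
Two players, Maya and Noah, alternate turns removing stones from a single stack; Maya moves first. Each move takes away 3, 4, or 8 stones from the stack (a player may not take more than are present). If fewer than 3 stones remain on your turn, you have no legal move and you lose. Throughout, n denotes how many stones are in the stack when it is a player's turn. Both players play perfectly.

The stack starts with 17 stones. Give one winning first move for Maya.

Remove 3, leaving 14.

Use the standard recursion: the mover loses at a terminal position; elsewhere, the mover wins exactly when some move hands the opponent an L position.
n=0: no move → L
n=1: no move → L
n=2: no move → L
n=3: reaches L-position 0 → W
n=4: reaches L-position 1 → W
n=5: reaches L-position 2 → W
n=6: reaches L-position 2 → W
n=7: only reaches 4(W), 3(W), all W → L
n=8: reaches L-position 0 → W
n=9: reaches L-position 1 → W
n=10: reaches L-position 7 → W
n=11: reaches L-position 7 → W
n=12: only reaches 9(W), 8(W), 4(W), all W → L
n=13: only reaches 10(W), 9(W), 5(W), all W → L
n=14: only reaches 11(W), 10(W), 6(W), all W → L
n=15: reaches L-position 12 → W
n=16: reaches L-position 13 → W
n=17: reaches L-position 14 → W
From 17, the L positions reachable in one move are: 14, 13. Any move reaching one of these is winning.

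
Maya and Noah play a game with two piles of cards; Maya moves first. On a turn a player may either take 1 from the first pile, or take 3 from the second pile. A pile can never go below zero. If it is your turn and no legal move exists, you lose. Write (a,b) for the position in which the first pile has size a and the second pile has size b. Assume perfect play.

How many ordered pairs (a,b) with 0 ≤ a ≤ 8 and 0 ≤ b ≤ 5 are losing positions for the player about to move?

Label each position W (a win for the player to move) or L (a loss). A position with no legal move is L; any other position is W exactly when some move reaches an L, and L when every move reaches a W.
Every move lowers a or b (never raises either), so fill the grid row by row in increasing a, and left to right within a row: each cell's successors are then already labelled.
      b=0  b=1  b=2  b=3  b=4  b=5
a=0:    L    L    L    W    W    W
a=1:    W    W    W    L    L    L
a=2:    L    L    L    W    W    W
a=3:    W    W    W    L    L    L
a=4:    L    L    L    W    W    W
a=5:    W    W    W    L    L    L
a=6:    L    L    L    W    W    W
a=7:    W    W    W    L    L    L
a=8:    L    L    L    W    W    W
Cells with no legal move (terminal, hence L): (0,0), (0,1), (0,2).
The remaining L cells, each justified by listing all of its moves:
(1,3): moves to (0,3)(W), (1,0)(W); every one is W ⇒ L
(1,4): moves to (0,4)(W), (1,1)(W); every one is W ⇒ L
(1,5): moves to (0,5)(W), (1,2)(W); every one is W ⇒ L
(2,0): the only move is to (1,0)(W), a W ⇒ L
(2,1): the only move is to (1,1)(W), a W ⇒ L
(2,2): the only move is to (1,2)(W), a W ⇒ L
(3,3): moves to (2,3)(W), (3,0)(W); every one is W ⇒ L
(3,4): moves to (2,4)(W), (3,1)(W); every one is W ⇒ L
(3,5): moves to (2,5)(W), (3,2)(W); every one is W ⇒ L
(4,0): the only move is to (3,0)(W), a W ⇒ L
(4,1): the only move is to (3,1)(W), a W ⇒ L
(4,2): the only move is to (3,2)(W), a W ⇒ L
(5,3): moves to (4,3)(W), (5,0)(W); every one is W ⇒ L
(5,4): moves to (4,4)(W), (5,1)(W); every one is W ⇒ L
(5,5): moves to (4,5)(W), (5,2)(W); every one is W ⇒ L
(6,0): the only move is to (5,0)(W), a W ⇒ L
(6,1): the only move is to (5,1)(W), a W ⇒ L
(6,2): the only move is to (5,2)(W), a W ⇒ L
(7,3): moves to (6,3)(W), (7,0)(W); every one is W ⇒ L
(7,4): moves to (6,4)(W), (7,1)(W); every one is W ⇒ L
(7,5): moves to (6,5)(W), (7,2)(W); every one is W ⇒ L
(8,0): the only move is to (7,0)(W), a W ⇒ L
(8,1): the only move is to (7,1)(W), a W ⇒ L
(8,2): the only move is to (7,2)(W), a W ⇒ L
Every other cell has at least one move into one of the L cells above, so it is W.
L cells per row: a=0: 3, a=1: 3, a=2: 3, a=3: 3, a=4: 3, a=5: 3, a=6: 3, a=7: 3, a=8: 3; total 27.

27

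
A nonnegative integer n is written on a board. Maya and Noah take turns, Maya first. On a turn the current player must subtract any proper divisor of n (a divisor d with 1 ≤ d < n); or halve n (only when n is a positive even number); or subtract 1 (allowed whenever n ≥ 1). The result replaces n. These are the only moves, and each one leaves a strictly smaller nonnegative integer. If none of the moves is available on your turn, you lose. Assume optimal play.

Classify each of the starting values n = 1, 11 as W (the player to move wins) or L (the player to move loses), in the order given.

Classify positions by backward induction: terminal positions (no move available) are L. From any other position, the mover wins iff some move reaches an L.
n=0: no move → L
n=1: W (go to 0, an L position)
n=2: L (sole option 1(W) is W)
n=3: W (go to 2, an L position)
n=4: W (go to 2, an L position)
n=5: L (sole option 4(W) is W)
n=6: W (go to 5, an L position)
n=7: L (sole option 6(W) is W)
n=8: W (go to 7, an L position)
n=9: L (options 6(W), 8(W) are all W)
n=10: W (go to 5, an L position)
n=11: L (sole option 10(W) is W)

1: W, 11: L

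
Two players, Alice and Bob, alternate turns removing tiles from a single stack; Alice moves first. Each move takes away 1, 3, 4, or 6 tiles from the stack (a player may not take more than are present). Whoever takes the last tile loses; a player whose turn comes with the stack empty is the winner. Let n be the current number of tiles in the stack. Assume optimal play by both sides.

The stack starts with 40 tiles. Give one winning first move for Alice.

Compute win/loss labels from the base case upward. A position with no move is W. Any other position is W if it can reach an L in one move, else L.
n=0: no move; the opponent has just taken the last tile and therefore loses → W
n=1: only reaches 0(W), which is W → L
n=2: reaches L-position 1 → W
n=3: only reaches 2(W), 0(W), all W → L
n=4: reaches L-position 3 → W
n=5: reaches L-position 1 → W
n=6: reaches L-position 3 → W
n=7: reaches L-position 3 → W
n=8: only reaches 7(W), 5(W), 4(W), 2(W), all W → L
n=9: reaches L-position 8 → W
n=10: only reaches 9(W), 7(W), 6(W), 4(W), all W → L
n=11: reaches L-position 10 → W
n=12: reaches L-position 8 → W
n=13: reaches L-position 10 → W
n=14: reaches L-position 10 → W
n=15: only reaches 14(W), 12(W), 11(W), 9(W), all W → L
n=16: reaches L-position 15 → W
n=17: only reaches 16(W), 14(W), 13(W), 11(W), all W → L
n=18: reaches L-position 17 → W
n=19: reaches L-position 15 → W
n=20: reaches L-position 17 → W
n=21: reaches L-position 17 → W
n=22: only reaches 21(W), 19(W), 18(W), 16(W), all W → L
n=23: reaches L-position 22 → W
n=24: only reaches 23(W), 21(W), 20(W), 18(W), all W → L
n=25: reaches L-position 24 → W
n=26: reaches L-position 22 → W
n=27: reaches L-position 24 → W
n=28: reaches L-position 24 → W
n=29: only reaches 28(W), 26(W), 25(W), 23(W), all W → L
n=30: reaches L-position 29 → W
n=31: only reaches 30(W), 28(W), 27(W), 25(W), all W → L
n=32: reaches L-position 31 → W
n=33: reaches L-position 29 → W
n=34: reaches L-position 31 → W
n=35: reaches L-position 31 → W
n=36: only reaches 35(W), 33(W), 32(W), 30(W), all W → L
n=37: reaches L-position 36 → W
n=38: only reaches 37(W), 35(W), 34(W), 32(W), all W → L
n=39: reaches L-position 38 → W
n=40: reaches L-position 36 → W
From 40, the L positions reachable in one move are: 36.

Remove 4, leaving 36.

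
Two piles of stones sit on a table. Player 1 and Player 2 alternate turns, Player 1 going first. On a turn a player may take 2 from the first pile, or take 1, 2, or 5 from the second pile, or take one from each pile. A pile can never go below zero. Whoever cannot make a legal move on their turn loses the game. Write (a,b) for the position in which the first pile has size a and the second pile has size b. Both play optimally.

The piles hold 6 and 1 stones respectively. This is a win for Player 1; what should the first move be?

Move to (5,0).

Use the standard recursion: the mover loses at a terminal position; elsewhere, the mover wins exactly when some move hands the opponent an L position.
No move ever increases a pile, so every position that can arise here has a ≤ 6 and b ≤ 1; it is enough to label the cells with 0 ≤ a ≤ 6 and 0 ≤ b ≤ 1.
Every move lowers a or b (never raises either), so fill the grid row by row in increasing a, and left to right within a row: each cell's successors are then already labelled.
      b=0  b=1
a=0:    L    W
a=1:    L    W
a=2:    W    W
a=3:    W    L
a=4:    L    W
a=5:    L    W
a=6:    W    W
Cells with no legal move (terminal, hence L): (0,0), (1,0).
The remaining L cells, each justified by listing all of its moves:
(3,1): →(1,1)(W), (3,0)(W), (2,0)(W) — all W, so L
(4,0): →(2,0)(W) only, which is W, so L
(5,0): →(3,0)(W) only, which is W, so L
Every other cell has at least one move into one of the L cells above, so it is W.
From (6,1), the L positions reachable in one move are: (5,0).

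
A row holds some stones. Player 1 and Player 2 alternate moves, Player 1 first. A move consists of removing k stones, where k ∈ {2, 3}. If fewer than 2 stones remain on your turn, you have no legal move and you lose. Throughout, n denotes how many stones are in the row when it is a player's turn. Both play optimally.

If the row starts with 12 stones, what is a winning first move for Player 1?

Use the standard recursion: the mover loses at a terminal position; elsewhere, the mover wins exactly when some move hands the opponent an L position.
n=0: no move → L
n=1: no move → L
n=2: →0(L), so W
n=3: →1(L), so W
n=4: →1(L), so W
n=5: →3(W), 2(W) — all W, so L
n=6: →4(W), 3(W) — all W, so L
n=7: →5(L), so W
n=8: →6(L), so W
n=9: →6(L), so W
n=10: →8(W), 7(W) — all W, so L
n=11: →9(W), 8(W) — all W, so L
n=12: →10(L), so W
From 12, the L positions reachable in one move are: 10.

Remove 2, leaving 10.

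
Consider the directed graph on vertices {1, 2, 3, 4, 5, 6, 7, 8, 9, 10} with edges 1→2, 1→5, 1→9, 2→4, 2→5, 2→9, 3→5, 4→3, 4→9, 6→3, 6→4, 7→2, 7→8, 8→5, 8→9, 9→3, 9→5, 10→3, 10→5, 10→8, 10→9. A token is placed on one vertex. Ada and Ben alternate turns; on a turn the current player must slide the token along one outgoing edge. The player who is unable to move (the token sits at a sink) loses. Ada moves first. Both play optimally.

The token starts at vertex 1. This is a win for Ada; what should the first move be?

Move to 5.

Label each position W (a win for the player to move) or L (a loss). A position with no legal move is L; any other position is W exactly when some move reaches an L, and L when every move reaches a W.
Every edge goes from a vertex to one that appears earlier in the order 5, 3, 9, 4, 8, 2, 7, 6, 10, 1, so processing vertices in that order labels each vertex after all of its successors.
5: no outgoing edge → L
3: W (go to 5, an L position)
9: W (go to 5, an L position)
4: L (options 9(W), 3(W) are all W)
8: W (go to 5, an L position)
2: W (go to 4, an L position)
7: L (options 2(W), 8(W) are all W)
6: W (go to 4, an L position)
10: W (go to 5, an L position)
1: W (go to 5, an L position)
From 1, the L positions reachable in one move are: 5.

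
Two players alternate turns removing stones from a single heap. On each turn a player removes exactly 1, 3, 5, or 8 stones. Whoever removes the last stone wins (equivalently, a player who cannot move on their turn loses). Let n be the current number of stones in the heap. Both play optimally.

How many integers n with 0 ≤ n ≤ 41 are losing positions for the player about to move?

14

Positions with no move are L. A position that does have a move is losing for the player to move precisely when every available move leads to a winning position for the opponent. Fill in the labels:
n=0: no move → L
n=1: W (go to 0, an L position)
n=2: L (sole option 1(W) is W)
n=3: W (go to 2, an L position)
n=4: L (options 3(W), 1(W) are all W)
n=5: W (go to 4, an L position)
n=6: L (options 5(W), 3(W), 1(W) are all W)
n=7: W (go to 6, an L position)
n=8: W (go to 0, an L position)
n=9: W (go to 6, an L position)
n=10: W (go to 2, an L position)
n=11: W (go to 6, an L position)
n=12: W (go to 4, an L position)
n=13: L (options 12(W), 10(W), 8(W), 5(W) are all W)
n=14: W (go to 13, an L position)
n=15: L (options 14(W), 12(W), 10(W), 7(W) are all W)
n=16: W (go to 15, an L position)
n=17: L (options 16(W), 14(W), 12(W), 9(W) are all W)
n=18: W (go to 17, an L position)
n=19: L (options 18(W), 16(W), 14(W), 11(W) are all W)
n=20: W (go to 19, an L position)
n=21: W (go to 13, an L position)
n=22: W (go to 19, an L position)
n=23: W (go to 15, an L position)
n=24: W (go to 19, an L position)
n=25: W (go to 17, an L position)
n=26: L (options 25(W), 23(W), 21(W), 18(W) are all W)
n=27: W (go to 26, an L position)
n=28: L (options 27(W), 25(W), 23(W), 20(W) are all W)
n=29: W (go to 28, an L position)
n=30: L (options 29(W), 27(W), 25(W), 22(W) are all W)
n=31: W (go to 30, an L position)
n=32: L (options 31(W), 29(W), 27(W), 24(W) are all W)
n=33: W (go to 32, an L position)
n=34: W (go to 26, an L position)
n=35: W (go to 32, an L position)
n=36: W (go to 28, an L position)
n=37: W (go to 32, an L position)
n=38: W (go to 30, an L position)
n=39: L (options 38(W), 36(W), 34(W), 31(W) are all W)
n=40: W (go to 39, an L position)
n=41: L (options 40(W), 38(W), 36(W), 33(W) are all W)
L entries with 0 ≤ n ≤ 41: n = 0, 2, 4, 6, 13, 15, 17, 19, 26, 28, 30, 32, 39, 41; that makes 14.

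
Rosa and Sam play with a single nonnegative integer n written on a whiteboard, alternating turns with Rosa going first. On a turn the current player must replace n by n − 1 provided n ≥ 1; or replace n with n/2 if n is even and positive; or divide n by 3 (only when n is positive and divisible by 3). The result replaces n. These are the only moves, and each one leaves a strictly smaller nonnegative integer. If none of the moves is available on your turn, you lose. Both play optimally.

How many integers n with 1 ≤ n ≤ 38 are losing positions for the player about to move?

14

Classify positions by backward induction: terminal positions (no move available) are L. From any other position, the mover wins iff some move reaches an L.
n=0: no move → L
n=1: W (go to 0, an L position)
n=2: L (sole option 1(W) is W)
n=3: W (go to 2, an L position)
n=4: W (go to 2, an L position)
n=5: L (sole option 4(W) is W)
n=6: W (go to 2, an L position)
n=7: L (sole option 6(W) is W)
n=8: W (go to 7, an L position)
n=9: L (options 3(W), 8(W) are all W)
n=10: W (go to 5, an L position)
n=11: L (sole option 10(W) is W)
n=12: W (go to 11, an L position)
n=13: L (sole option 12(W) is W)
n=14: W (go to 7, an L position)
n=15: W (go to 5, an L position)
n=16: L (options 8(W), 15(W) are all W)
n=17: W (go to 16, an L position)
n=18: W (go to 9, an L position)
n=19: L (sole option 18(W) is W)
n=20: W (go to 19, an L position)
n=21: W (go to 7, an L position)
n=22: W (go to 11, an L position)
n=23: L (sole option 22(W) is W)
n=24: W (go to 23, an L position)
n=25: L (sole option 24(W) is W)
n=26: W (go to 13, an L position)
n=27: W (go to 9, an L position)
n=28: L (options 14(W), 27(W) are all W)
n=29: W (go to 28, an L position)
n=30: L (options 10(W), 15(W), 29(W) are all W)
n=31: W (go to 30, an L position)
n=32: W (go to 16, an L position)
n=33: W (go to 11, an L position)
n=34: L (options 17(W), 33(W) are all W)
n=35: W (go to 34, an L position)
n=36: L (options 12(W), 18(W), 35(W) are all W)
n=37: W (go to 36, an L position)
n=38: W (go to 19, an L position)
L entries with 1 ≤ n ≤ 38 (n=0 is outside the asked range and is not counted): n = 2, 5, 7, 9, 11, 13, 16, 19, 23, 25, 28, 30, 34, 36; that makes 14.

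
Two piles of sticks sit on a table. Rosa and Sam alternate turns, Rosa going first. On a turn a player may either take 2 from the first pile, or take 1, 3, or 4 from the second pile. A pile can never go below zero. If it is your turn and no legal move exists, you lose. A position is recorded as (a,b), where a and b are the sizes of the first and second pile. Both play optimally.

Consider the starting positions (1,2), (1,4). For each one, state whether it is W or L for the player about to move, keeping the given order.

Classify positions by backward induction: terminal positions (no move available) are L. From any other position, the mover wins iff some move reaches an L.
No move ever increases a pile, so every position that can arise here has a ≤ 1 and b ≤ 4; it is enough to label the cells with 0 ≤ a ≤ 1 and 0 ≤ b ≤ 4.
Every move lowers a or b (never raises either), so fill the grid row by row in increasing a, and left to right within a row: each cell's successors are then already labelled.
      b=0  b=1  b=2  b=3  b=4
a=0:    L    W    L    W    W
a=1:    L    W    L    W    W
Cells with no legal move (terminal, hence L): (0,0), (1,0).
The remaining L cells, each justified by listing all of its moves:
(0,2): the only move is to (0,1)(W), a W ⇒ L
(1,2): the only move is to (1,1)(W), a W ⇒ L
Every other cell has at least one move into one of the L cells above, so it is W.
(1,2): one of the L cells justified above, so L
(1,4): the move to (1,0) reaches an L cell, so W

(1,2): L, (1,4): W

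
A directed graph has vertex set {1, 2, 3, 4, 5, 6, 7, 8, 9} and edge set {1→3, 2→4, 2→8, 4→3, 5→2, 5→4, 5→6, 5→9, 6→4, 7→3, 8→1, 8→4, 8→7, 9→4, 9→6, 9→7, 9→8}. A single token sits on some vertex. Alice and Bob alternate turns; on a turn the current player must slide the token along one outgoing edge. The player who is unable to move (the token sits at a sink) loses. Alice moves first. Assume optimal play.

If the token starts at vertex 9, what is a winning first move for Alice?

Move to 6.

Compute win/loss labels from the base case upward. A position with no move is L. Any other position is W if it can reach an L in one move, else L.
Every edge goes from a vertex to one that appears earlier in the order 3, 4, 1, 7, 8, 6, 9, 2, 5, so processing vertices in that order labels each vertex after all of its successors.
3: no outgoing edge → L
4: →3(L), so W
1: →3(L), so W
7: →3(L), so W
8: →7(W), 1(W), 4(W) — all W, so L
6: →4(W) only, which is W, so L
9: →6(L), so W
2: →8(L), so W
5: →6(L), so W
From 9, the L positions reachable in one move are: 6, 8. Any move reaching one of these is winning.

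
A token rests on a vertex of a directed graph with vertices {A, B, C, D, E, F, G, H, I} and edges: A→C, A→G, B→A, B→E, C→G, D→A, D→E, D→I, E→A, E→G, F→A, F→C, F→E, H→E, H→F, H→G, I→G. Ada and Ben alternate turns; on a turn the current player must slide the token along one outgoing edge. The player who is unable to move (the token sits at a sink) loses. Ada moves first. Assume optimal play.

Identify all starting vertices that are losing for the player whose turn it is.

Positions with no move are L. A position that does have a move is losing for the player to move precisely when every available move leads to a winning position for the opponent. Fill in the labels:
Every edge goes from a vertex to one that appears earlier in the order G, C, A, E, F, I, H, B, D, so processing vertices in that order labels each vertex after all of its successors.
G: no outgoing edge → L
C: →G(L), so W
A: →G(L), so W
E: →G(L), so W
F: →E(W), A(W), C(W) — all W, so L
I: →G(L), so W
H: →F(L), so W
B: →E(W), A(W) — all W, so L
D: →I(W), E(W), A(W) — all W, so L
The losing starting vertices are exactly the entries labelled L in this table (4 of them).

B, D, F, G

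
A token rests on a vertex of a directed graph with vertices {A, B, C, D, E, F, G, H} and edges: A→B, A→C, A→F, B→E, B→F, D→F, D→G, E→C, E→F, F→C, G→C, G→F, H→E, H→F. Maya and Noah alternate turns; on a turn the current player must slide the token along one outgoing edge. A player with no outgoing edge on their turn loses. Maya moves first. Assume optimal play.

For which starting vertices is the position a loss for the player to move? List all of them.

Use the standard recursion: the mover loses at a terminal position; elsewhere, the mover wins exactly when some move hands the opponent an L position.
Every edge goes from a vertex to one that appears earlier in the order C, F, G, E, B, A, D, H, so processing vertices in that order labels each vertex after all of its successors.
C: no outgoing edge → L
F: W (go to C, an L position)
G: W (go to C, an L position)
E: W (go to C, an L position)
B: L (options E(W), F(W) are all W)
A: W (go to B, an L position)
D: L (options G(W), F(W) are all W)
H: L (options E(W), F(W) are all W)
Reading off the rows marked L gives the requested list; there are 4 such vertices.

B, C, D, H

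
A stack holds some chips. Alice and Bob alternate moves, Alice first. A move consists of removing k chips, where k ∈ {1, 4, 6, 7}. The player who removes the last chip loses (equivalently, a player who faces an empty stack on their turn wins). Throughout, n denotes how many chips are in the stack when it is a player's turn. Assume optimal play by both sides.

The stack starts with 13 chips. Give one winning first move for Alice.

Remove 7, leaving 6.

Build the W/L table. Terminal = W. A non-terminal position is W if it has a move to some L; otherwise it is L.
n=0: no move; the opponent has just taken the last chip and therefore loses → W
n=1: the only move is to 0(W), a W ⇒ L
n=2: can move to 1, which is L ⇒ W
n=3: the only move is to 2(W), a W ⇒ L
n=4: can move to 3, which is L ⇒ W
n=5: can move to 1, which is L ⇒ W
n=6: moves to 5(W), 2(W), 0(W); every one is W ⇒ L
n=7: can move to 6, which is L ⇒ W
n=8: can move to 1, which is L ⇒ W
n=9: can move to 3, which is L ⇒ W
n=10: can move to 6, which is L ⇒ W
n=11: moves to 10(W), 7(W), 5(W), 4(W); every one is W ⇒ L
n=12: can move to 11, which is L ⇒ W
n=13: can move to 6, which is L ⇒ W
From 13, the L positions reachable in one move are: 6.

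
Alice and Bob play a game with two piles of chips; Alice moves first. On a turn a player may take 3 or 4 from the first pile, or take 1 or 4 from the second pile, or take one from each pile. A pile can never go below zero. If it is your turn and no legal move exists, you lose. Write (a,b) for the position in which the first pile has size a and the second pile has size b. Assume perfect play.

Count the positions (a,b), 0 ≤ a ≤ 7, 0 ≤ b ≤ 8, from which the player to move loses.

Positions with no move are L. A position that does have a move is losing for the player to move precisely when every available move leads to a winning position for the opponent. Fill in the labels:
Every move lowers a or b (never raises either), so fill the grid row by row in increasing a, and left to right within a row: each cell's successors are then already labelled.
      b=0  b=1  b=2  b=3  b=4  b=5  b=6  b=7  b=8
a=0:    L    W    L    W    W    L    W    L    W
a=1:    L    W    L    W    W    L    W    L    W
a=2:    L    W    L    W    W    L    W    L    W
a=3:    W    W    W    W    L    W    W    W    W
a=4:    W    L    W    L    W    W    L    W    L
a=5:    W    L    W    L    W    W    L    W    L
a=6:    W    L    W    L    W    W    L    W    L
a=7:    L    W    W    W    W    L    W    W    W
Cells with no legal move (terminal, hence L): (0,0), (1,0), (2,0).
The remaining L cells, each justified by listing all of its moves:
(0,2): only reaches (0,1)(W), which is W → L
(0,5): only reaches (0,4)(W), (0,1)(W), all W → L
(0,7): only reaches (0,6)(W), (0,3)(W), all W → L
(1,2): only reaches (1,1)(W), (0,1)(W), all W → L
(1,5): only reaches (1,4)(W), (1,1)(W), (0,4)(W), all W → L
(1,7): only reaches (1,6)(W), (1,3)(W), (0,6)(W), all W → L
(2,2): only reaches (2,1)(W), (1,1)(W), all W → L
(2,5): only reaches (2,4)(W), (2,1)(W), (1,4)(W), all W → L
(2,7): only reaches (2,6)(W), (2,3)(W), (1,6)(W), all W → L
(3,4): only reaches (0,4)(W), (3,3)(W), (3,0)(W), (2,3)(W), all W → L
(4,1): only reaches (1,1)(W), (0,1)(W), (4,0)(W), (3,0)(W), all W → L
(4,3): only reaches (1,3)(W), (0,3)(W), (4,2)(W), (3,2)(W), all W → L
(4,6): only reaches (1,6)(W), (0,6)(W), (4,5)(W), (4,2)(W), (3,5)(W), all W → L
(4,8): only reaches (1,8)(W), (0,8)(W), (4,7)(W), (4,4)(W), (3,7)(W), all W → L
(5,1): only reaches (2,1)(W), (1,1)(W), (5,0)(W), (4,0)(W), all W → L
(5,3): only reaches (2,3)(W), (1,3)(W), (5,2)(W), (4,2)(W), all W → L
(5,6): only reaches (2,6)(W), (1,6)(W), (5,5)(W), (5,2)(W), (4,5)(W), all W → L
(5,8): only reaches (2,8)(W), (1,8)(W), (5,7)(W), (5,4)(W), (4,7)(W), all W → L
(6,1): only reaches (3,1)(W), (2,1)(W), (6,0)(W), (5,0)(W), all W → L
(6,3): only reaches (3,3)(W), (2,3)(W), (6,2)(W), (5,2)(W), all W → L
(6,6): only reaches (3,6)(W), (2,6)(W), (6,5)(W), (6,2)(W), (5,5)(W), all W → L
(6,8): only reaches (3,8)(W), (2,8)(W), (6,7)(W), (6,4)(W), (5,7)(W), all W → L
(7,0): only reaches (4,0)(W), (3,0)(W), all W → L
(7,5): only reaches (4,5)(W), (3,5)(W), (7,4)(W), (7,1)(W), (6,4)(W), all W → L
Every other cell has at least one move into one of the L cells above, so it is W.
L cells per row: a=0: 4, a=1: 4, a=2: 4, a=3: 1, a=4: 4, a=5: 4, a=6: 4, a=7: 2; total 27.

27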